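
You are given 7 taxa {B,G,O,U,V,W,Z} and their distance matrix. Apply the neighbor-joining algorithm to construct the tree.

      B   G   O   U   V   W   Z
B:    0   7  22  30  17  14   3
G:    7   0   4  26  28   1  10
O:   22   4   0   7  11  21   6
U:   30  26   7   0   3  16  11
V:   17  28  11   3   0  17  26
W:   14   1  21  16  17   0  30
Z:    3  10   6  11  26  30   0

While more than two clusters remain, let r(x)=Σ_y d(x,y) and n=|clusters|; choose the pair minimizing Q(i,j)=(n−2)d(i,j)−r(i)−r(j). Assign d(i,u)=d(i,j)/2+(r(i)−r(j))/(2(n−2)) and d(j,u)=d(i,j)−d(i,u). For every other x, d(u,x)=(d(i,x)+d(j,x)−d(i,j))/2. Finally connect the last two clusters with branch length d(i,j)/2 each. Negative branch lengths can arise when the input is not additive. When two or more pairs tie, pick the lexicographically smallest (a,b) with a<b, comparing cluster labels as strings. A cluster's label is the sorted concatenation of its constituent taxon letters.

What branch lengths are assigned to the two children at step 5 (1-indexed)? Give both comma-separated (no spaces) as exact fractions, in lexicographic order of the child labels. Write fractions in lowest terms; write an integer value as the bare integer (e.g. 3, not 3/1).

iteration 1: select U,V (d=3, Q=-180); attach at lengths (3/5, 12/5); label the merged cluster UV
  updated: d(B,UV)=22, d(G,UV)=51/2, d(O,UV)=15/2, d(UV,W)=15, d(UV,Z)=17
iteration 2: select G,W (d=1, Q=-249/2); attach at lengths (-59/16, 75/16); label the merged cluster GW
  updated: d(B,GW)=10, d(GW,O)=12, d(GW,UV)=79/4, d(GW,Z)=39/2
iteration 3: select B,Z (d=3, Q=-187/2); attach at lengths (41/12, -5/12); label the merged cluster BZ
  updated: d(BZ,GW)=53/4, d(BZ,O)=25/2, d(BZ,UV)=18
iteration 4: select BZ,GW (d=53/4, Q=-249/4); attach at lengths (101/16, 111/16); label the merged cluster BGWZ
  updated: d(BGWZ,O)=45/8, d(BGWZ,UV)=49/4
iteration 5: select BGWZ,O (d=45/8, Q=-203/8); attach at lengths (83/16, 7/16); label the merged cluster BGOWZ
  updated: d(BGOWZ,UV)=113/16
iteration 6: select BGOWZ,UV (d=113/16); attach at lengths (113/32, 113/32); label the merged cluster BGOUVWZ
final tree: ((((B:41/12,Z:-5/12):101/16,(G:-59/16,W:75/16):111/16):83/16,O:7/16):113/32,(U:3/5,V:12/5):113/32)
total length: 527/16

83/16,7/16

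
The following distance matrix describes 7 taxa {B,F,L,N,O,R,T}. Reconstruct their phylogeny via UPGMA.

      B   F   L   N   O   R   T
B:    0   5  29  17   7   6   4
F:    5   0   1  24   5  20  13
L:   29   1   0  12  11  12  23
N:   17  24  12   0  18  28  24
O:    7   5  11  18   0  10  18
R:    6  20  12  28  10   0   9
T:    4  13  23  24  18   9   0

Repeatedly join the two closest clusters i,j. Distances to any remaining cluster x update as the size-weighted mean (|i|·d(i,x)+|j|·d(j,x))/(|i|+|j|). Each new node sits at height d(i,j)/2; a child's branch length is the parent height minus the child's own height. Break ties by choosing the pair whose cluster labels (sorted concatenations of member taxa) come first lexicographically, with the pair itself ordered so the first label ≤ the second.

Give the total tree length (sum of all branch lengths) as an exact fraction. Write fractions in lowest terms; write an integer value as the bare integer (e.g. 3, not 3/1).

iteration 1: select F,L (d=1); attach at lengths (1/2, 1/2); label the merged cluster FL
  updated: d(B,FL)=17, d(FL,N)=18, d(FL,O)=8, d(FL,R)=16, d(FL,T)=18
iteration 2: select B,T (d=4); attach at lengths (2, 2); label the merged cluster BT
  updated: d(BT,FL)=35/2, d(BT,N)=41/2, d(BT,O)=25/2, d(BT,R)=15/2
iteration 3: select BT,R (d=15/2); attach at lengths (7/4, 15/4); label the merged cluster BRT
  updated: d(BRT,FL)=17, d(BRT,N)=23, d(BRT,O)=35/3
iteration 4: select FL,O (d=8); attach at lengths (7/2, 4); label the merged cluster FLO
  updated: d(BRT,FLO)=137/9, d(FLO,N)=18
iteration 5: select BRT,FLO (d=137/9); attach at lengths (139/36, 65/18); label the merged cluster BFLORT
  updated: d(BFLORT,N)=41/2
iteration 6: select BFLORT,N (d=41/2); attach at lengths (95/36, 41/4); label the merged cluster BFLNORT
final tree: ((((B:2,T:2):7/4,R:15/4):139/36,((F:1/2,L:1/2):7/2,O:4):65/18):95/36,N:41/4)
total length: 1381/36

1381/36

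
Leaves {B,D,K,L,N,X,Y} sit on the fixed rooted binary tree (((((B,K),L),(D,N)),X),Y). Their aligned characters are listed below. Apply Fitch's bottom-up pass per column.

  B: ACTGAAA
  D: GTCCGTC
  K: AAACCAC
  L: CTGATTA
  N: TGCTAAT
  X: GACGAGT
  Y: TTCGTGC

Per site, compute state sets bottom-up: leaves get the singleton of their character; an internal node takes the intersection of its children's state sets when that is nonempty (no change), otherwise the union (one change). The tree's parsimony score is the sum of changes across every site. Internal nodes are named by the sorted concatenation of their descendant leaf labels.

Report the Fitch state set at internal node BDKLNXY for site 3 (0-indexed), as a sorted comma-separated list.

G

BK@0: {A} ∩ {A} = {A} (intersection, +0)
BKL@0: {A} ∪ {C} = {A,C} (union, +1)
DN@0: {G} ∪ {T} = {G,T} (union, +1)
BDKLN@0: {A,C} ∪ {G,T} = {A,C,G,T} (union, +1)
BDKLNX@0: {A,C,G,T} ∩ {G} = {G} (intersection, +0)
BDKLNXY@0: {G} ∪ {T} = {G,T} (union, +1)
BK@1: {C} ∪ {A} = {A,C} (union, +1)
BKL@1: {A,C} ∪ {T} = {A,C,T} (union, +1)
DN@1: {T} ∪ {G} = {G,T} (union, +1)
BDKLN@1: {A,C,T} ∩ {G,T} = {T} (intersection, +0)
BDKLNX@1: {T} ∪ {A} = {A,T} (union, +1)
BDKLNXY@1: {A,T} ∩ {T} = {T} (intersection, +0)
BK@2: {T} ∪ {A} = {A,T} (union, +1)
BKL@2: {A,T} ∪ {G} = {A,G,T} (union, +1)
DN@2: {C} ∩ {C} = {C} (intersection, +0)
BDKLN@2: {A,G,T} ∪ {C} = {A,C,G,T} (union, +1)
BDKLNX@2: {A,C,G,T} ∩ {C} = {C} (intersection, +0)
BDKLNXY@2: {C} ∩ {C} = {C} (intersection, +0)
BK@3: {G} ∪ {C} = {C,G} (union, +1)
BKL@3: {C,G} ∪ {A} = {A,C,G} (union, +1)
DN@3: {C} ∪ {T} = {C,T} (union, +1)
BDKLN@3: {A,C,G} ∩ {C,T} = {C} (intersection, +0)
BDKLNX@3: {C} ∪ {G} = {C,G} (union, +1)
BDKLNXY@3: {C,G} ∩ {G} = {G} (intersection, +0)
BK@4: {A} ∪ {C} = {A,C} (union, +1)
BKL@4: {A,C} ∪ {T} = {A,C,T} (union, +1)
DN@4: {G} ∪ {A} = {A,G} (union, +1)
BDKLN@4: {A,C,T} ∩ {A,G} = {A} (intersection, +0)
BDKLNX@4: {A} ∩ {A} = {A} (intersection, +0)
BDKLNXY@4: {A} ∪ {T} = {A,T} (union, +1)
BK@5: {A} ∩ {A} = {A} (intersection, +0)
BKL@5: {A} ∪ {T} = {A,T} (union, +1)
DN@5: {T} ∪ {A} = {A,T} (union, +1)
BDKLN@5: {A,T} ∩ {A,T} = {A,T} (intersection, +0)
BDKLNX@5: {A,T} ∪ {G} = {A,G,T} (union, +1)
BDKLNXY@5: {A,G,T} ∩ {G} = {G} (intersection, +0)
BK@6: {A} ∪ {C} = {A,C} (union, +1)
BKL@6: {A,C} ∩ {A} = {A} (intersection, +0)
DN@6: {C} ∪ {T} = {C,T} (union, +1)
BDKLN@6: {A} ∪ {C,T} = {A,C,T} (union, +1)
BDKLNX@6: {A,C,T} ∩ {T} = {T} (intersection, +0)
BDKLNXY@6: {T} ∪ {C} = {C,T} (union, +1)
per-site changes: [4, 4, 3, 4, 4, 3, 4]; total = 26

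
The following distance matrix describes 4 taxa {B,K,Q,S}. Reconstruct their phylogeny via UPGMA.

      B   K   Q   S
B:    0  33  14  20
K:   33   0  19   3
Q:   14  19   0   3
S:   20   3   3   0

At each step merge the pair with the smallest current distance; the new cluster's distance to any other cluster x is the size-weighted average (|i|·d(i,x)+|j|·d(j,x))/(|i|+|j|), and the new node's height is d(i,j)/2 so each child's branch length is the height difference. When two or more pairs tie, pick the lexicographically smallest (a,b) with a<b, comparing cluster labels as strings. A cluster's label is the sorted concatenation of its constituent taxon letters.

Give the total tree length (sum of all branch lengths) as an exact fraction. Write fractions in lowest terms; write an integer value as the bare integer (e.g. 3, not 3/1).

88/3

1. join K+S (d=3) ⇒ KS; edges |K|=3/2, |S|=3/2
  updated: d(B,KS)=53/2, d(KS,Q)=11
2. join KS+Q (d=11) ⇒ KQS; edges |KS|=4, |Q|=11/2
  updated: d(B,KQS)=67/3
3. join B+KQS (d=67/3) ⇒ BKQS; edges |B|=67/6, |KQS|=17/3
final tree: (B:67/6,((K:3/2,S:3/2):4,Q:11/2):17/3)
total length: 88/3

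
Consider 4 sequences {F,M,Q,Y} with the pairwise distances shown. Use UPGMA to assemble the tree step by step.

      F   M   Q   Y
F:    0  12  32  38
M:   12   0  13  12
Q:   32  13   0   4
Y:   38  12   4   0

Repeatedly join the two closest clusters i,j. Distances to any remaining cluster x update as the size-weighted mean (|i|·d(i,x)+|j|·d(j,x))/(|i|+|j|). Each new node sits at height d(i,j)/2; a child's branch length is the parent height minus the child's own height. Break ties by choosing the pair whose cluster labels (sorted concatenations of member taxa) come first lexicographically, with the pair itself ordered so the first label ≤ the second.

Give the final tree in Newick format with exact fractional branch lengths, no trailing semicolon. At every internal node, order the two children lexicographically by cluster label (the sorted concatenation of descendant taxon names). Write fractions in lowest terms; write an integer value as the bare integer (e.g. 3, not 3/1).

step 1: merge (Q,Y) at d=4; branch lengths Q→2, Y→2; new cluster QY
  updated: d(F,QY)=35, d(M,QY)=25/2
step 2: merge (F,M) at d=12; branch lengths F→6, M→6; new cluster FM
  updated: d(FM,QY)=95/4
step 3: merge (FM,QY) at d=95/4; branch lengths FM→47/8, QY→79/8; new cluster FMQY
final tree: ((F:6,M:6):47/8,(Q:2,Y:2):79/8)
total length: 127/4

((F:6,M:6):47/8,(Q:2,Y:2):79/8)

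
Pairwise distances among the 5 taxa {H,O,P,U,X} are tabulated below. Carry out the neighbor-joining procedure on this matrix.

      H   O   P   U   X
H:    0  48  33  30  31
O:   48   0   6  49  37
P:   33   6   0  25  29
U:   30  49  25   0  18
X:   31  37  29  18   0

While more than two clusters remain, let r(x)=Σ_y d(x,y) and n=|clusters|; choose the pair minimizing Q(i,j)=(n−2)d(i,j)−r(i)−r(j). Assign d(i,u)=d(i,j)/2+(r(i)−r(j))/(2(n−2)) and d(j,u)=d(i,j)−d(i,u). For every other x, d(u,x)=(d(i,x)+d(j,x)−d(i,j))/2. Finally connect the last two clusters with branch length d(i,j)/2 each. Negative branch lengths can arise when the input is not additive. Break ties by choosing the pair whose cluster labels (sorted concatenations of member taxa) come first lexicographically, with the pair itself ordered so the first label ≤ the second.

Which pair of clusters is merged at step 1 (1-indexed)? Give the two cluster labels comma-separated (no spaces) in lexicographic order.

O,P

step 1: merge (O,P) at d=6, Q=-215; branch lengths O→65/6, P→-29/6; new cluster OP
  updated: d(H,OP)=75/2, d(OP,U)=34, d(OP,X)=30
step 2: merge (H,OP) at d=75/2, Q=-125; branch lengths H→18, OP→39/2; new cluster HOP
  updated: d(HOP,U)=53/4, d(HOP,X)=47/4
step 3: merge (HOP,U) at d=53/4, Q=-43; branch lengths HOP→7/2, U→39/4; new cluster HOPU
  updated: d(HOPU,X)=33/4
step 4: merge (HOPU,X) at d=33/4; branch lengths HOPU→33/8, X→33/8; new cluster HOPUX
final tree: (((H:18,(O:65/6,P:-29/6):39/2):7/2,U:39/4):33/8,X:33/8)
total length: 65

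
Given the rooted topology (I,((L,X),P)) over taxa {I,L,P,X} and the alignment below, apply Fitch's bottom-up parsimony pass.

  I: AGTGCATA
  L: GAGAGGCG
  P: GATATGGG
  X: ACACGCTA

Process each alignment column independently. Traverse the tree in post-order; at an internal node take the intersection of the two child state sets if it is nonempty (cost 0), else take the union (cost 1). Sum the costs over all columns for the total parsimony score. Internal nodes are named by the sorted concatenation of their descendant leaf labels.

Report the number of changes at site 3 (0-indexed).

2

site 0, node LX: L={G} ∪ X={A} → {A,G} (+1)
site 0, node LPX: LX={A,G} ∩ P={G} → {G} (+0)
site 0, node ILPX: I={A} ∪ LPX={G} → {A,G} (+1)
site 1, node LX: L={A} ∪ X={C} → {A,C} (+1)
site 1, node LPX: LX={A,C} ∩ P={A} → {A} (+0)
site 1, node ILPX: I={G} ∪ LPX={A} → {A,G} (+1)
site 2, node LX: L={G} ∪ X={A} → {A,G} (+1)
site 2, node LPX: LX={A,G} ∪ P={T} → {A,G,T} (+1)
site 2, node ILPX: I={T} ∩ LPX={A,G,T} → {T} (+0)
site 3, node LX: L={A} ∪ X={C} → {A,C} (+1)
site 3, node LPX: LX={A,C} ∩ P={A} → {A} (+0)
site 3, node ILPX: I={G} ∪ LPX={A} → {A,G} (+1)
site 4, node LX: L={G} ∩ X={G} → {G} (+0)
site 4, node LPX: LX={G} ∪ P={T} → {G,T} (+1)
site 4, node ILPX: I={C} ∪ LPX={G,T} → {C,G,T} (+1)
site 5, node LX: L={G} ∪ X={C} → {C,G} (+1)
site 5, node LPX: LX={C,G} ∩ P={G} → {G} (+0)
site 5, node ILPX: I={A} ∪ LPX={G} → {A,G} (+1)
site 6, node LX: L={C} ∪ X={T} → {C,T} (+1)
site 6, node LPX: LX={C,T} ∪ P={G} → {C,G,T} (+1)
site 6, node ILPX: I={T} ∩ LPX={C,G,T} → {T} (+0)
site 7, node LX: L={G} ∪ X={A} → {A,G} (+1)
site 7, node LPX: LX={A,G} ∩ P={G} → {G} (+0)
site 7, node ILPX: I={A} ∪ LPX={G} → {A,G} (+1)
per-site changes: [2, 2, 2, 2, 2, 2, 2, 2]; total = 16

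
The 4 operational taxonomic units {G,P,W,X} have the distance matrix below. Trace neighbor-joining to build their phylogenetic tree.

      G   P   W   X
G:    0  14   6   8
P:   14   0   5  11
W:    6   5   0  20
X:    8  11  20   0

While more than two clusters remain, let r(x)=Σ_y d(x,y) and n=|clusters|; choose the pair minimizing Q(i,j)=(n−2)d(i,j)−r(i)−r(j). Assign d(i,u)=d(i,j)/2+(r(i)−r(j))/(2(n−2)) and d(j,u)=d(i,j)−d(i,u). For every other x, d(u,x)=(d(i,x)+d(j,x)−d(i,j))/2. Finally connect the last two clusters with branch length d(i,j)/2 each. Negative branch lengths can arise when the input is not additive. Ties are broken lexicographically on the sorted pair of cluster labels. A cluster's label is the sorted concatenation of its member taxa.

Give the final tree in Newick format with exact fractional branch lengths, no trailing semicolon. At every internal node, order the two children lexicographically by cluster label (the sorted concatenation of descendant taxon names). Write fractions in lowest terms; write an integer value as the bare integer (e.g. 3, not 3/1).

(((G:5/4,X:27/4):25/4,P:9/4):11/8,W:11/8)

step 1: merge (G,X) at d=8, Q=-51; branch lengths G→5/4, X→27/4; new cluster GX
  updated: d(GX,P)=17/2, d(GX,W)=9
step 2: merge (GX,P) at d=17/2, Q=-45/2; branch lengths GX→25/4, P→9/4; new cluster GPX
  updated: d(GPX,W)=11/4
step 3: merge (GPX,W) at d=11/4; branch lengths GPX→11/8, W→11/8; new cluster GPWX
final tree: (((G:5/4,X:27/4):25/4,P:9/4):11/8,W:11/8)
total length: 77/4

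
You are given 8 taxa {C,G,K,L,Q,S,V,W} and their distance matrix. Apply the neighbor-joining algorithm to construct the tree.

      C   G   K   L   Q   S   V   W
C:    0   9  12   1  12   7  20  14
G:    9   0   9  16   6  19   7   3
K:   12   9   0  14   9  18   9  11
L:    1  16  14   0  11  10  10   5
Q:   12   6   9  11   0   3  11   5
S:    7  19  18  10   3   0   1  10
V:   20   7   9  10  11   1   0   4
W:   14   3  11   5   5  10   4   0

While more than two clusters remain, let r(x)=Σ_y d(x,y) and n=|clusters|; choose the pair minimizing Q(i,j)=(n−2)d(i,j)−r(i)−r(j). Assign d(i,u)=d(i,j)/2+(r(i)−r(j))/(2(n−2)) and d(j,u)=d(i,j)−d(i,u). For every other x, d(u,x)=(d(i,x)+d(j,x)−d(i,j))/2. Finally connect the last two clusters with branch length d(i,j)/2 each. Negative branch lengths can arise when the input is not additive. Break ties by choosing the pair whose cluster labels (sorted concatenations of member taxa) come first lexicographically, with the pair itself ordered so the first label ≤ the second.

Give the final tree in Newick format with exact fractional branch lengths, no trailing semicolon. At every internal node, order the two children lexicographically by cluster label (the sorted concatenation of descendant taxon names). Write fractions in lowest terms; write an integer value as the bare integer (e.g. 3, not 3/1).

(((((C:7/6,L:-1/6):149/24,(S:7/4,V:-3/4):109/24):15/16,K:103/16):5/16,(G:5/2,W:1/2):29/16):35/32,Q:35/32)

1. join C+L (d=1, Q=-136) ⇒ CL; edges |C|=7/6, |L|=-1/6
  updated: d(CL,G)=12, d(CL,K)=25/2, d(CL,Q)=11, d(CL,S)=8, d(CL,V)=29/2, d(CL,W)=9
2. join S+V (d=1, Q=-201/2) ⇒ SV; edges |S|=7/4, |V|=-3/4
  updated: d(CL,SV)=43/4, d(G,SV)=25/2, d(K,SV)=13, d(Q,SV)=13/2, d(SV,W)=13/2
3. join G+W (d=3, Q=-65) ⇒ GW; edges |G|=5/2, |W|=1/2
  updated: d(CL,GW)=9, d(GW,K)=17/2, d(GW,Q)=4, d(GW,SV)=8
4. join CL+SV (d=43/4, Q=-197/4) ⇒ CLSV; edges |CL|=149/24, |SV|=109/24
  updated: d(CLSV,GW)=25/8, d(CLSV,K)=59/8, d(CLSV,Q)=27/8
5. join CLSV+K (d=59/8, Q=-24) ⇒ CKLSV; edges |CLSV|=15/16, |K|=103/16
  updated: d(CKLSV,GW)=17/8, d(CKLSV,Q)=5/2
6. join CKLSV+GW (d=17/8, Q=-69/8) ⇒ CGKLSVW; edges |CKLSV|=5/16, |GW|=29/16
  updated: d(CGKLSVW,Q)=35/16
7. join CGKLSVW+Q (d=35/16) ⇒ CGKLQSVW; edges |CGKLSVW|=35/32, |Q|=35/32
final tree: (((((C:7/6,L:-1/6):149/24,(S:7/4,V:-3/4):109/24):15/16,K:103/16):5/16,(G:5/2,W:1/2):29/16):35/32,Q:35/32)
total length: 439/16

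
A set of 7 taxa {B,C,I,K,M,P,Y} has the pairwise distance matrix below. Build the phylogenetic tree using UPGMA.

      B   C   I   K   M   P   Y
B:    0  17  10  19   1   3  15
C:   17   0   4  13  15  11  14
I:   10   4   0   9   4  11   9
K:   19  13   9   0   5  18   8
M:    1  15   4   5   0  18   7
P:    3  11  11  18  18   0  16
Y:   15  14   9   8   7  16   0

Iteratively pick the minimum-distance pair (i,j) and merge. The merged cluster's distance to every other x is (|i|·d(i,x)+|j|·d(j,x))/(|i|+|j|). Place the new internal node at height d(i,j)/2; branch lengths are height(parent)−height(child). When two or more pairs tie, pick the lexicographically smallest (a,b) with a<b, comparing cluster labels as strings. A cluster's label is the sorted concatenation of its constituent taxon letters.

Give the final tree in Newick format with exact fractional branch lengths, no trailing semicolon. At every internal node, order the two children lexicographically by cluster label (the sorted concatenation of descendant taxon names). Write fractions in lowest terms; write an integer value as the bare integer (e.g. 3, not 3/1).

iteration 1: select B,M (d=1); attach at lengths (1/2, 1/2); label the merged cluster BM
  updated: d(BM,C)=16, d(BM,I)=7, d(BM,K)=12, d(BM,P)=21/2, d(BM,Y)=11
iteration 2: select C,I (d=4); attach at lengths (2, 2); label the merged cluster CI
  updated: d(BM,CI)=23/2, d(CI,K)=11, d(CI,P)=11, d(CI,Y)=23/2
iteration 3: select K,Y (d=8); attach at lengths (4, 4); label the merged cluster KY
  updated: d(BM,KY)=23/2, d(CI,KY)=45/4, d(KY,P)=17
iteration 4: select BM,P (d=21/2); attach at lengths (19/4, 21/4); label the merged cluster BMP
  updated: d(BMP,CI)=34/3, d(BMP,KY)=40/3
iteration 5: select CI,KY (d=45/4); attach at lengths (29/8, 13/8); label the merged cluster CIKY
  updated: d(BMP,CIKY)=37/3
iteration 6: select BMP,CIKY (d=37/3); attach at lengths (11/12, 13/24); label the merged cluster BCIKMPY
final tree: (((B:1/2,M:1/2):19/4,P:21/4):11/12,((C:2,I:2):29/8,(K:4,Y:4):13/8):13/24)
total length: 713/24

(((B:1/2,M:1/2):19/4,P:21/4):11/12,((C:2,I:2):29/8,(K:4,Y:4):13/8):13/24)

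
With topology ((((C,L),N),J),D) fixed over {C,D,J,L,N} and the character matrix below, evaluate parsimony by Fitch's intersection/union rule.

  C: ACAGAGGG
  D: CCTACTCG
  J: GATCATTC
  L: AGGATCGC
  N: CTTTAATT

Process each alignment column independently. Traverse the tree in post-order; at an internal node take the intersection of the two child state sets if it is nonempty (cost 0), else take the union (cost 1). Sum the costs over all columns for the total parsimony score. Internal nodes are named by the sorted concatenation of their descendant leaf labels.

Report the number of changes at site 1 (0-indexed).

3

CL@0: {A} ∩ {A} = {A} (intersection, +0)
CLN@0: {A} ∪ {C} = {A,C} (union, +1)
CJLN@0: {A,C} ∪ {G} = {A,C,G} (union, +1)
CDJLN@0: {A,C,G} ∩ {C} = {C} (intersection, +0)
CL@1: {C} ∪ {G} = {C,G} (union, +1)
CLN@1: {C,G} ∪ {T} = {C,G,T} (union, +1)
CJLN@1: {C,G,T} ∪ {A} = {A,C,G,T} (union, +1)
CDJLN@1: {A,C,G,T} ∩ {C} = {C} (intersection, +0)
CL@2: {A} ∪ {G} = {A,G} (union, +1)
CLN@2: {A,G} ∪ {T} = {A,G,T} (union, +1)
CJLN@2: {A,G,T} ∩ {T} = {T} (intersection, +0)
CDJLN@2: {T} ∩ {T} = {T} (intersection, +0)
CL@3: {G} ∪ {A} = {A,G} (union, +1)
CLN@3: {A,G} ∪ {T} = {A,G,T} (union, +1)
CJLN@3: {A,G,T} ∪ {C} = {A,C,G,T} (union, +1)
CDJLN@3: {A,C,G,T} ∩ {A} = {A} (intersection, +0)
CL@4: {A} ∪ {T} = {A,T} (union, +1)
CLN@4: {A,T} ∩ {A} = {A} (intersection, +0)
CJLN@4: {A} ∩ {A} = {A} (intersection, +0)
CDJLN@4: {A} ∪ {C} = {A,C} (union, +1)
CL@5: {G} ∪ {C} = {C,G} (union, +1)
CLN@5: {C,G} ∪ {A} = {A,C,G} (union, +1)
CJLN@5: {A,C,G} ∪ {T} = {A,C,G,T} (union, +1)
CDJLN@5: {A,C,G,T} ∩ {T} = {T} (intersection, +0)
CL@6: {G} ∩ {G} = {G} (intersection, +0)
CLN@6: {G} ∪ {T} = {G,T} (union, +1)
CJLN@6: {G,T} ∩ {T} = {T} (intersection, +0)
CDJLN@6: {T} ∪ {C} = {C,T} (union, +1)
CL@7: {G} ∪ {C} = {C,G} (union, +1)
CLN@7: {C,G} ∪ {T} = {C,G,T} (union, +1)
CJLN@7: {C,G,T} ∩ {C} = {C} (intersection, +0)
CDJLN@7: {C} ∪ {G} = {C,G} (union, +1)
per-site changes: [2, 3, 2, 3, 2, 3, 2, 3]; total = 20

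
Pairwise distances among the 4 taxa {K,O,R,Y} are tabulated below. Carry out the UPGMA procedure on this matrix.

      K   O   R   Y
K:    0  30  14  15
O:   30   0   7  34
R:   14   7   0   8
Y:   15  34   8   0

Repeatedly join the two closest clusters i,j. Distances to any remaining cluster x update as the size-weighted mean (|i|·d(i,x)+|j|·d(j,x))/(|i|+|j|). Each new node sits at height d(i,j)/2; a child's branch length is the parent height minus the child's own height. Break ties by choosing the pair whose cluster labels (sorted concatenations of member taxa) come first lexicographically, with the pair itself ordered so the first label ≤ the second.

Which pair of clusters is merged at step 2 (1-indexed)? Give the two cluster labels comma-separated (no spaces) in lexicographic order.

K,Y

1. join O+R (d=7) ⇒ OR; edges |O|=7/2, |R|=7/2
  updated: d(K,OR)=22, d(OR,Y)=21
2. join K+Y (d=15) ⇒ KY; edges |K|=15/2, |Y|=15/2
  updated: d(KY,OR)=43/2
3. join KY+OR (d=43/2) ⇒ KORY; edges |KY|=13/4, |OR|=29/4
final tree: ((K:15/2,Y:15/2):13/4,(O:7/2,R:7/2):29/4)
total length: 65/2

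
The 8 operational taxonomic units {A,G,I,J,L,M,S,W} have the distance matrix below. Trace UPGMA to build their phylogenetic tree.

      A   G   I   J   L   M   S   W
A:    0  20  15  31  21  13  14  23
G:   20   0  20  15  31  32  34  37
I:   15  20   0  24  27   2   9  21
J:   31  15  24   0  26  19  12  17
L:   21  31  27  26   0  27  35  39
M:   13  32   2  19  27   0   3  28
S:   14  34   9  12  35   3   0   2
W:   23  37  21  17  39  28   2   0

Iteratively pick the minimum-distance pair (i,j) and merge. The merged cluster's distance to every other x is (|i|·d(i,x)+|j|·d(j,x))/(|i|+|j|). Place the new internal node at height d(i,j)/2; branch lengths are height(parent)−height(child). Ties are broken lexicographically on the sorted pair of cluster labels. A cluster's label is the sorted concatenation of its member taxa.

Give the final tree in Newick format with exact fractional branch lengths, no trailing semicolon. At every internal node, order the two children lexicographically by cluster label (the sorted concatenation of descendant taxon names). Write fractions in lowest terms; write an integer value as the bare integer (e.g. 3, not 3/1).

1. join I+M (d=2) ⇒ IM; edges |I|=1, |M|=1
  updated: d(A,IM)=14, d(G,IM)=26, d(IM,J)=43/2, d(IM,L)=27, d(IM,S)=6, d(IM,W)=49/2
2. join S+W (d=2) ⇒ SW; edges |S|=1, |W|=1
  updated: d(A,SW)=37/2, d(G,SW)=71/2, d(IM,SW)=61/4, d(J,SW)=29/2, d(L,SW)=37
3. join A+IM (d=14) ⇒ AIM; edges |A|=7, |IM|=6
  updated: d(AIM,G)=24, d(AIM,J)=74/3, d(AIM,L)=25, d(AIM,SW)=49/3
4. join J+SW (d=29/2) ⇒ JSW; edges |J|=29/4, |SW|=25/4
  updated: d(AIM,JSW)=172/9, d(G,JSW)=86/3, d(JSW,L)=100/3
5. join AIM+JSW (d=172/9) ⇒ AIJMSW; edges |AIM|=23/9, |JSW|=83/36
  updated: d(AIJMSW,G)=79/3, d(AIJMSW,L)=175/6
6. join AIJMSW+G (d=79/3) ⇒ AGIJMSW; edges |AIJMSW|=65/18, |G|=79/6
  updated: d(AGIJMSW,L)=206/7
7. join AGIJMSW+L (d=206/7) ⇒ AGIJLMSW; edges |AGIJMSW|=65/42, |L|=103/7
final tree: ((((A:7,(I:1,M:1):6):23/9,(J:29/4,(S:1,W:1):25/4):83/36):65/18,G:79/6):65/42,L:103/7)
total length: 17237/252

((((A:7,(I:1,M:1):6):23/9,(J:29/4,(S:1,W:1):25/4):83/36):65/18,G:79/6):65/42,L:103/7)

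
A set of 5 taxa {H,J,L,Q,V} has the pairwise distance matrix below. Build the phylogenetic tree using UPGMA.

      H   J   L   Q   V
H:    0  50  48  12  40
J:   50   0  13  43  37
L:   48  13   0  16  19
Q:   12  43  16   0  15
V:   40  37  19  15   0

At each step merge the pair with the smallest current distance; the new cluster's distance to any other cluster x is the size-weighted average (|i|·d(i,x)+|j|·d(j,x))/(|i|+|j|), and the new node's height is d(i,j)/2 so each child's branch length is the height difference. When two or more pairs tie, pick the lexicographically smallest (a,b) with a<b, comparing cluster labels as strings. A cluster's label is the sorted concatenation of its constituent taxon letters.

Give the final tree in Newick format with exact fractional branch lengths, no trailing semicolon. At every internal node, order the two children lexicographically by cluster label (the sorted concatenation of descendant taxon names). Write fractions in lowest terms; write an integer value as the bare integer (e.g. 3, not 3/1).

(((H:6,Q:6):31/4,V:55/4):4,(J:13/2,L:13/2):45/4)

1. join H+Q (d=12) ⇒ HQ; edges |H|=6, |Q|=6
  updated: d(HQ,J)=93/2, d(HQ,L)=32, d(HQ,V)=55/2
2. join J+L (d=13) ⇒ JL; edges |J|=13/2, |L|=13/2
  updated: d(HQ,JL)=157/4, d(JL,V)=28
3. join HQ+V (d=55/2) ⇒ HQV; edges |HQ|=31/4, |V|=55/4
  updated: d(HQV,JL)=71/2
4. join HQV+JL (d=71/2) ⇒ HJLQV; edges |HQV|=4, |JL|=45/4
final tree: (((H:6,Q:6):31/4,V:55/4):4,(J:13/2,L:13/2):45/4)
total length: 247/4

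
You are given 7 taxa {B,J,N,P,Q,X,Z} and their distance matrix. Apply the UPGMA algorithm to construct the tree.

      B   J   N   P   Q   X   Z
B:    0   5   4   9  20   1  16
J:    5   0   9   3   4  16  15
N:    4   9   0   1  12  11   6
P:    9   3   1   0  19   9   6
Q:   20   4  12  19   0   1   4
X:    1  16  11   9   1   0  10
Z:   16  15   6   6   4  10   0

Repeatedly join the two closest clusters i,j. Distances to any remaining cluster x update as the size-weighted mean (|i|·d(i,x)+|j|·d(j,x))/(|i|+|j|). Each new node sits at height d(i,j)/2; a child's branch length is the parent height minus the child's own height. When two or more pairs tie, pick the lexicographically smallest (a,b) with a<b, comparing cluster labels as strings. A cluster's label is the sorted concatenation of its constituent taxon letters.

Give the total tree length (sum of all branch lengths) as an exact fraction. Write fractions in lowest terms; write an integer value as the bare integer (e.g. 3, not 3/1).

1279/60

1. join B+X (d=1) ⇒ BX; edges |B|=1/2, |X|=1/2
  updated: d(BX,J)=21/2, d(BX,N)=15/2, d(BX,P)=9, d(BX,Q)=21/2, d(BX,Z)=13
2. join N+P (d=1) ⇒ NP; edges |N|=1/2, |P|=1/2
  updated: d(BX,NP)=33/4, d(J,NP)=6, d(NP,Q)=31/2, d(NP,Z)=6
3. join J+Q (d=4) ⇒ JQ; edges |J|=2, |Q|=2
  updated: d(BX,JQ)=21/2, d(JQ,NP)=43/4, d(JQ,Z)=19/2
4. join NP+Z (d=6) ⇒ NPZ; edges |NP|=5/2, |Z|=3
  updated: d(BX,NPZ)=59/6, d(JQ,NPZ)=31/3
5. join BX+NPZ (d=59/6) ⇒ BNPXZ; edges |BX|=53/12, |NPZ|=23/12
  updated: d(BNPXZ,JQ)=52/5
6. join BNPXZ+JQ (d=52/5) ⇒ BJNPQXZ; edges |BNPXZ|=17/60, |JQ|=16/5
final tree: (((B:1/2,X:1/2):53/12,((N:1/2,P:1/2):5/2,Z:3):23/12):17/60,(J:2,Q:2):16/5)
total length: 1279/60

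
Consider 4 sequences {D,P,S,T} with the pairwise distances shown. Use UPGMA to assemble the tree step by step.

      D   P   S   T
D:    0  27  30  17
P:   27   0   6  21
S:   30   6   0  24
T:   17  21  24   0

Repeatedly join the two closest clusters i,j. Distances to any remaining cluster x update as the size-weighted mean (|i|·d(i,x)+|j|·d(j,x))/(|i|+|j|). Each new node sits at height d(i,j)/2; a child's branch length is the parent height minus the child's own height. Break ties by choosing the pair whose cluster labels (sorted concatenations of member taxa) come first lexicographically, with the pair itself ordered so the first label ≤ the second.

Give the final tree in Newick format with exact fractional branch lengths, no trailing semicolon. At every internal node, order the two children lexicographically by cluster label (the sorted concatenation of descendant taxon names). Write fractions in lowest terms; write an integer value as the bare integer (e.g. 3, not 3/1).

iteration 1: select P,S (d=6); attach at lengths (3, 3); label the merged cluster PS
  updated: d(D,PS)=57/2, d(PS,T)=45/2
iteration 2: select D,T (d=17); attach at lengths (17/2, 17/2); label the merged cluster DT
  updated: d(DT,PS)=51/2
iteration 3: select DT,PS (d=51/2); attach at lengths (17/4, 39/4); label the merged cluster DPST
final tree: ((D:17/2,T:17/2):17/4,(P:3,S:3):39/4)
total length: 37

((D:17/2,T:17/2):17/4,(P:3,S:3):39/4)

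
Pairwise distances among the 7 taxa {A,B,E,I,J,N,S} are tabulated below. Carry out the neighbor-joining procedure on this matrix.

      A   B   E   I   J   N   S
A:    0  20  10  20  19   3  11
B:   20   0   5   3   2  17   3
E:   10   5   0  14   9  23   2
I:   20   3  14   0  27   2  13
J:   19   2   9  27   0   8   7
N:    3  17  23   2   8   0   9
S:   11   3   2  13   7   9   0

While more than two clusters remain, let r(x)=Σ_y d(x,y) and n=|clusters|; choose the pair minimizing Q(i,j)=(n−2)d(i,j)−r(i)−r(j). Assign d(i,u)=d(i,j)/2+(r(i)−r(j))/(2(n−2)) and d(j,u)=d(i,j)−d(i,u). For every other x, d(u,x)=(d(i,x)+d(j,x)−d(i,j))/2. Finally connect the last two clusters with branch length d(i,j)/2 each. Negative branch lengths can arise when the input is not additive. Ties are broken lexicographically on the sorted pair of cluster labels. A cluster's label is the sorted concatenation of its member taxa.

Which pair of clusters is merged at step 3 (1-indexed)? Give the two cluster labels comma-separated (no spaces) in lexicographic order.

B,J

iteration 1: select I,N (d=2, Q=-131); attach at lengths (27/10, -7/10); label the merged cluster IN
  updated: d(A,IN)=21/2, d(B,IN)=9, d(E,IN)=35/2, d(IN,J)=33/2, d(IN,S)=10
iteration 2: select A,IN (d=21/2, Q=-92); attach at lengths (49/8, 35/8); label the merged cluster AIN
  updated: d(AIN,B)=37/4, d(AIN,E)=17/2, d(AIN,J)=25/2, d(AIN,S)=21/4
iteration 3: select B,J (d=2, Q=-175/4); attach at lengths (-7/8, 23/8); label the merged cluster BJ
  updated: d(AIN,BJ)=79/8, d(BJ,E)=6, d(BJ,S)=4
iteration 4: select AIN,S (d=21/4, Q=-195/8); attach at lengths (183/32, -15/32); label the merged cluster AINS
  updated: d(AINS,BJ)=69/16, d(AINS,E)=21/8
iteration 5: select AINS,BJ (d=69/16, Q=-207/16); attach at lengths (15/32, 123/32); label the merged cluster ABIJNS
  updated: d(ABIJNS,E)=69/32
iteration 6: select ABIJNS,E (d=69/32); attach at lengths (69/64, 69/64); label the merged cluster ABEIJNS
final tree: ((((A:49/8,(I:27/10,N:-7/10):35/8):183/32,S:-15/32):15/32,(B:-7/8,J:23/8):123/32):69/64,E:69/64)
total length: 839/32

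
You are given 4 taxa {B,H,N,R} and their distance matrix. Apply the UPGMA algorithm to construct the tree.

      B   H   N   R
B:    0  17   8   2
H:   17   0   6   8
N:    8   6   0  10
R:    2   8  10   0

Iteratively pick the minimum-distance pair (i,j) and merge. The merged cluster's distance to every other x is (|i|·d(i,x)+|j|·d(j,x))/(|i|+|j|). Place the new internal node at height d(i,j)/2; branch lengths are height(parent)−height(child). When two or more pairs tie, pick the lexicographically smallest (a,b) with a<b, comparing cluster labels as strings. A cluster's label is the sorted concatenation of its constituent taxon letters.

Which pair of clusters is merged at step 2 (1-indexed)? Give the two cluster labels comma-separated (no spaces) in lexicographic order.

H,N

1. join B+R (d=2) ⇒ BR; edges |B|=1, |R|=1
  updated: d(BR,H)=25/2, d(BR,N)=9
2. join H+N (d=6) ⇒ HN; edges |H|=3, |N|=3
  updated: d(BR,HN)=43/4
3. join BR+HN (d=43/4) ⇒ BHNR; edges |BR|=35/8, |HN|=19/8
final tree: ((B:1,R:1):35/8,(H:3,N:3):19/8)
total length: 59/4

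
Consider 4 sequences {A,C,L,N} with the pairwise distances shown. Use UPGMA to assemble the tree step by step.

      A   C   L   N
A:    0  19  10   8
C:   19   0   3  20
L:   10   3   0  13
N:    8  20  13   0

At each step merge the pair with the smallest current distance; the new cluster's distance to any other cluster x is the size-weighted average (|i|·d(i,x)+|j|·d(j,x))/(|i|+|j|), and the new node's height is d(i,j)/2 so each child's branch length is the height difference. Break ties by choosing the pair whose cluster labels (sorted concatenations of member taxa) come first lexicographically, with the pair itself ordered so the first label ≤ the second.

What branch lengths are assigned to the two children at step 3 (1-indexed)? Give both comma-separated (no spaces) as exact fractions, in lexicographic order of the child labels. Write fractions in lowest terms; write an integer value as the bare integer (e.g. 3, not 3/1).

1. join C+L (d=3) ⇒ CL; edges |C|=3/2, |L|=3/2
  updated: d(A,CL)=29/2, d(CL,N)=33/2
2. join A+N (d=8) ⇒ AN; edges |A|=4, |N|=4
  updated: d(AN,CL)=31/2
3. join AN+CL (d=31/2) ⇒ ACLN; edges |AN|=15/4, |CL|=25/4
final tree: ((A:4,N:4):15/4,(C:3/2,L:3/2):25/4)
total length: 21

15/4,25/4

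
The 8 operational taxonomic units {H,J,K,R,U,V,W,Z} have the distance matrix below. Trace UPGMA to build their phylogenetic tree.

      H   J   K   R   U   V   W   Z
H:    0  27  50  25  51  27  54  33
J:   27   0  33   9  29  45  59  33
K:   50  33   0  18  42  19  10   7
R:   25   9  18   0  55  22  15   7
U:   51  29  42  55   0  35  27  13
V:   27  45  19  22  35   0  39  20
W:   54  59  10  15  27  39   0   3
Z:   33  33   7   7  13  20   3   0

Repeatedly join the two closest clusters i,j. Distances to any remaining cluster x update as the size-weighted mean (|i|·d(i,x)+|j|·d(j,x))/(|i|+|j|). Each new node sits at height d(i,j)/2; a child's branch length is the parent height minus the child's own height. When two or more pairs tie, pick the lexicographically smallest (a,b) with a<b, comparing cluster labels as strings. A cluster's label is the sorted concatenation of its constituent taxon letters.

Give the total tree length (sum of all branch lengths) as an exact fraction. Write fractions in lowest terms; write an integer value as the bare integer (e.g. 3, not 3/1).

iteration 1: select W,Z (d=3); attach at lengths (3/2, 3/2); label the merged cluster WZ
  updated: d(H,WZ)=87/2, d(J,WZ)=46, d(K,WZ)=17/2, d(R,WZ)=11, d(U,WZ)=20, d(V,WZ)=59/2
iteration 2: select K,WZ (d=17/2); attach at lengths (17/4, 11/4); label the merged cluster KWZ
  updated: d(H,KWZ)=137/3, d(J,KWZ)=125/3, d(KWZ,R)=40/3, d(KWZ,U)=82/3, d(KWZ,V)=26
iteration 3: select J,R (d=9); attach at lengths (9/2, 9/2); label the merged cluster JR
  updated: d(H,JR)=26, d(JR,KWZ)=55/2, d(JR,U)=42, d(JR,V)=67/2
iteration 4: select H,JR (d=26); attach at lengths (13, 17/2); label the merged cluster HJR
  updated: d(HJR,KWZ)=302/9, d(HJR,U)=45, d(HJR,V)=94/3
iteration 5: select KWZ,V (d=26); attach at lengths (35/4, 13); label the merged cluster KVWZ
  updated: d(HJR,KVWZ)=33, d(KVWZ,U)=117/4
iteration 6: select KVWZ,U (d=117/4); attach at lengths (13/8, 117/8); label the merged cluster KUVWZ
  updated: d(HJR,KUVWZ)=177/5
iteration 7: select HJR,KUVWZ (d=177/5); attach at lengths (47/10, 123/40); label the merged cluster HJKRUVWZ
final tree: ((H:13,(J:9/2,R:9/2):17/2):47/10,(((K:17/4,(W:3/2,Z:3/2):11/4):35/4,V:13):13/8,U:117/8):123/40)
total length: 3451/40

3451/40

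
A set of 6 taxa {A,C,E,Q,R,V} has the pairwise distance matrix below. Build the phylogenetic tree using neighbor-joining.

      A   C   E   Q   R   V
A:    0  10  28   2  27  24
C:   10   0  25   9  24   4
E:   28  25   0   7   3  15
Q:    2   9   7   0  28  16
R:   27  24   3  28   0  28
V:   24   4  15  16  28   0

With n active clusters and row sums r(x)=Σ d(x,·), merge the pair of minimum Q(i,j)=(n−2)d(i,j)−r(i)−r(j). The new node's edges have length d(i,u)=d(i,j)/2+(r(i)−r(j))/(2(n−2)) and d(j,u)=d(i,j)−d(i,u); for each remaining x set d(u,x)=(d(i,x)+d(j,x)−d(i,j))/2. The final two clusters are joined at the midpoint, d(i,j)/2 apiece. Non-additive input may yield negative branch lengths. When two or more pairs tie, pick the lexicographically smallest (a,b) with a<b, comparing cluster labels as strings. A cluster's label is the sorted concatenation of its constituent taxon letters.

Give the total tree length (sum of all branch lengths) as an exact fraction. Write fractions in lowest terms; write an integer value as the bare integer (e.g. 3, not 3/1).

277/8

iteration 1: select E,R (d=3, Q=-176); attach at lengths (-5/2, 11/2); label the merged cluster ER
  updated: d(A,ER)=26, d(C,ER)=23, d(ER,Q)=16, d(ER,V)=20
iteration 2: select A,Q (d=2, Q=-99); attach at lengths (25/6, -13/6); label the merged cluster AQ
  updated: d(AQ,C)=17/2, d(AQ,ER)=20, d(AQ,V)=19
iteration 3: select AQ,ER (d=20, Q=-141/2); attach at lengths (49/8, 111/8); label the merged cluster AEQR
  updated: d(AEQR,C)=23/4, d(AEQR,V)=19/2
iteration 4: select AEQR,C (d=23/4, Q=-77/4); attach at lengths (45/8, 1/8); label the merged cluster ACEQR
  updated: d(ACEQR,V)=31/8
iteration 5: select ACEQR,V (d=31/8); attach at lengths (31/16, 31/16); label the merged cluster ACEQRV
final tree: ((((A:25/6,Q:-13/6):49/8,(E:-5/2,R:11/2):111/8):45/8,C:1/8):31/16,V:31/16)
total length: 277/8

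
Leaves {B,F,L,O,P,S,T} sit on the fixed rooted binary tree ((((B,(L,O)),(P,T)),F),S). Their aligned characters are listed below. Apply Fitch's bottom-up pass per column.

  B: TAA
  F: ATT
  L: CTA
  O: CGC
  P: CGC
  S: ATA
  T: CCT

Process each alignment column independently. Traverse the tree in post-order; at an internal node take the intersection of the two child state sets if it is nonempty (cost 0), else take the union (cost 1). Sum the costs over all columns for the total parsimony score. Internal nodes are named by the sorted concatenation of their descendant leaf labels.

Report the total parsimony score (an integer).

10

[col 0] LO: children L:{C}, O:{C} ∩→ {C}; cost 0
[col 0] BLO: children B:{T}, LO:{C} ∪→ {C,T}; cost 1
[col 0] PT: children P:{C}, T:{C} ∩→ {C}; cost 0
[col 0] BLOPT: children BLO:{C,T}, PT:{C} ∩→ {C}; cost 0
[col 0] BFLOPT: children BLOPT:{C}, F:{A} ∪→ {A,C}; cost 1
[col 0] BFLOPST: children BFLOPT:{A,C}, S:{A} ∩→ {A}; cost 0
[col 1] LO: children L:{T}, O:{G} ∪→ {G,T}; cost 1
[col 1] BLO: children B:{A}, LO:{G,T} ∪→ {A,G,T}; cost 1
[col 1] PT: children P:{G}, T:{C} ∪→ {C,G}; cost 1
[col 1] BLOPT: children BLO:{A,G,T}, PT:{C,G} ∩→ {G}; cost 0
[col 1] BFLOPT: children BLOPT:{G}, F:{T} ∪→ {G,T}; cost 1
[col 1] BFLOPST: children BFLOPT:{G,T}, S:{T} ∩→ {T}; cost 0
[col 2] LO: children L:{A}, O:{C} ∪→ {A,C}; cost 1
[col 2] BLO: children B:{A}, LO:{A,C} ∩→ {A}; cost 0
[col 2] PT: children P:{C}, T:{T} ∪→ {C,T}; cost 1
[col 2] BLOPT: children BLO:{A}, PT:{C,T} ∪→ {A,C,T}; cost 1
[col 2] BFLOPT: children BLOPT:{A,C,T}, F:{T} ∩→ {T}; cost 0
[col 2] BFLOPST: children BFLOPT:{T}, S:{A} ∪→ {A,T}; cost 1
per-site changes: [2, 4, 4]; total = 10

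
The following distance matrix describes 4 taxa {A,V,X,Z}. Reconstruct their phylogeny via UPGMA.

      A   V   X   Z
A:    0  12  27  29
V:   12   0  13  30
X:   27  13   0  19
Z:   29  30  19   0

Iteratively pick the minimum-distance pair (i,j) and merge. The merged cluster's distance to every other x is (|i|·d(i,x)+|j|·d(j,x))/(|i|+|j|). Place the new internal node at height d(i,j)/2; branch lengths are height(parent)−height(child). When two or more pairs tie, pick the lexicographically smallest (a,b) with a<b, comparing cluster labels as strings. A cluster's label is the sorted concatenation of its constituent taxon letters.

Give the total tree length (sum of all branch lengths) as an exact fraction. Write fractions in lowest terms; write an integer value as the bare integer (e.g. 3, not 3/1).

1. join A+V (d=12) ⇒ AV; edges |A|=6, |V|=6
  updated: d(AV,X)=20, d(AV,Z)=59/2
2. join X+Z (d=19) ⇒ XZ; edges |X|=19/2, |Z|=19/2
  updated: d(AV,XZ)=99/4
3. join AV+XZ (d=99/4) ⇒ AVXZ; edges |AV|=51/8, |XZ|=23/8
final tree: ((A:6,V:6):51/8,(X:19/2,Z:19/2):23/8)
total length: 161/4

161/4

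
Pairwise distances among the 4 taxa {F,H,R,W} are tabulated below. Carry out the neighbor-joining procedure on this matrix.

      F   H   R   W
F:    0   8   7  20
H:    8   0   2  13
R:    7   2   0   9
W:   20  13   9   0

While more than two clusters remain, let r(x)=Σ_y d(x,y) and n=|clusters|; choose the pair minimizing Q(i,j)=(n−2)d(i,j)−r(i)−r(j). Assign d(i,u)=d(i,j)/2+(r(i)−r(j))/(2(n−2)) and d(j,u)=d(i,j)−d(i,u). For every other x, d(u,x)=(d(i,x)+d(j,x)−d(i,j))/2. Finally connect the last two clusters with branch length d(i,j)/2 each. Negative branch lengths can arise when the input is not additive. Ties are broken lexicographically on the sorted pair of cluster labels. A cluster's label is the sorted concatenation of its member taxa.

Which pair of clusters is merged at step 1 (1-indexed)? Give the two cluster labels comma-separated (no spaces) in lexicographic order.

1. join F+H (d=8, Q=-42) ⇒ FH; edges |F|=7, |H|=1
  updated: d(FH,R)=1/2, d(FH,W)=25/2
2. join FH+R (d=1/2, Q=-22) ⇒ FHR; edges |FH|=2, |R|=-3/2
  updated: d(FHR,W)=21/2
3. join FHR+W (d=21/2) ⇒ FHRW; edges |FHR|=21/4, |W|=21/4
final tree: (((F:7,H:1):2,R:-3/2):21/4,W:21/4)
total length: 19

F,H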